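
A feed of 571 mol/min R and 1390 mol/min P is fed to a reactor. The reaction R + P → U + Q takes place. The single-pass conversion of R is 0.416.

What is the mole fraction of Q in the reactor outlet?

0.121

R reacted = 0.416 × 571 = 237.5 mol/min; ν_R = −1, so ξ = 237.5/1 = 237.5 mol/min.
Outlet amounts (n = n₀ + ν ξ):
  R: 571 − 1(237.5) = 333.5
  P: 1390 − 1(237.5) = 1152
  U: 0 + 1(237.5) = 237.5
  Q: 0 + 1(237.5) = 237.5
Total out = 1961 mol/min; y_Q = 237.5 / 1961 = 0.1211.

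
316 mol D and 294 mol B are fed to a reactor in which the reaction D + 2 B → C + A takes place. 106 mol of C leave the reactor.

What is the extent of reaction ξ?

ξ = 106 mol

For C: n = n₀ + 1ξ → 106 = 0 + 1ξ, giving ξ = 106 mol.
Outlet amounts (n = n₀ + ν ξ):
  D: 316 − 1(106) = 210
  B: 294 − 2(106) = 82
  C: 0 + 1(106) = 106
  A: 0 + 1(106) = 106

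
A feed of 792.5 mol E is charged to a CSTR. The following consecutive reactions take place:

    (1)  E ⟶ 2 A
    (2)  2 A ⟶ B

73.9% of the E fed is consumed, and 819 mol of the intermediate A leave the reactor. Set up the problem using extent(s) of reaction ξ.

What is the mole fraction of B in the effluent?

Conversion of E: E consumed = 1ξ₁ = 0.739 × 792.5 → ξ₁ = 585.7 mol.
A balance: n_A = 0 + 2ξ₁ − 2ξ₂ = 819 → ξ₂ = (2·585.7 − 819)/2 = 176.2 mol.
Outlet amounts (n = n₀ + Σ ν·ξ):
  E: 792.5 − 1(585.7) = 206.8
  A: 0 + 2(585.7) − 2(176.2) = 819
  B: 0 + 1(176.2) = 176.2
Total out = 1202 mol; y_B = 176.2 / 1202 = 0.1466.

0.147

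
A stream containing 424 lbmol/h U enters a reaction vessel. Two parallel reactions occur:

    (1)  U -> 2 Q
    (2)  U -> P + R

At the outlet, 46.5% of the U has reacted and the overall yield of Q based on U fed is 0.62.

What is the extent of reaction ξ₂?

ξ₂ = 65.7 lbmol/h

Yield of Q: 2ξ₁ / 424 = 0.62 → ξ₁ = 131.4 lbmol/h.
Conversion of U: 1ξ₁ + 1ξ₂ = 0.465 × 424 = 197.2 → ξ₂ = 65.72 lbmol/h.
Outlet amounts (n = n₀ + Σ ν·ξ):
  U: 424 − 1(131.4) − 1(65.72) = 226.8
  Q: 0 + 2(131.4) = 262.9
  P: 0 + 1(65.72) = 65.72
  R: 0 + 1(65.72) = 65.72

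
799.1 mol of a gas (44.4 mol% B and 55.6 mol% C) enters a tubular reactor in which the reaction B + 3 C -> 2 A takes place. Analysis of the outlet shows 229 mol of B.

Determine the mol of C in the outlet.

66.9 mol

For B: n = n₀ − 1ξ → 229 = 354.8 − 1ξ, giving ξ = 125.8 mol.
Outlet amounts (n = n₀ + ν ξ):
  B: 354.8 − 1(125.8) = 229
  C: 444.3 − 3(125.8) = 66.9
  A: 0 + 2(125.8) = 251.6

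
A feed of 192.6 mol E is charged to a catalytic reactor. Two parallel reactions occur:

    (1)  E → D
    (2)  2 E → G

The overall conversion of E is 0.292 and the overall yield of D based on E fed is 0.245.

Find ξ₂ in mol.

ξ₂ = 4.53 mol

Yield of D: 1ξ₁ / 192.6 = 0.245 → ξ₁ = 47.19 mol.
Conversion of E: 1ξ₁ + 2ξ₂ = 0.292 × 192.6 = 56.24 → ξ₂ = 4.526 mol.
Outlet amounts (n = n₀ + Σ ν·ξ):
  E: 192.6 − 1(47.19) − 2(4.526) = 136.4
  D: 0 + 1(47.19) = 47.19
  G: 0 + 1(4.526) = 4.526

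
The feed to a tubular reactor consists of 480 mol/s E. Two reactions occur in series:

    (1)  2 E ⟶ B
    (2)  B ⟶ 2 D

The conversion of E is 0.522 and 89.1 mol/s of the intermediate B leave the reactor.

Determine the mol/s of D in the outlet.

Conversion of E: E consumed = 2ξ₁ = 0.522 × 480 → ξ₁ = 125.3 mol/s.
B balance: n_B = 0 + 1ξ₁ − 1ξ₂ = 89.1 → ξ₂ = (1·125.3 − 89.1)/1 = 36.18 mol/s.
Outlet amounts (n = n₀ + Σ ν·ξ):
  E: 480 − 2(125.3) = 229.4
  B: 0 + 1(125.3) − 1(36.18) = 89.1
  D: 0 + 2(36.18) = 72.36

72.4 mol/s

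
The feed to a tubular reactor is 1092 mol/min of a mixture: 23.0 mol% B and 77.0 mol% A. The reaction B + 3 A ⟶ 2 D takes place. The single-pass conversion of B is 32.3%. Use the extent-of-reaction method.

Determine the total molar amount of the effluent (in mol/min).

930 mol/min

B reacted = 0.323 × 251.2 = 81.12 mol/min; ν_B = −1, so ξ = 81.12/1 = 81.12 mol/min.
Outlet amounts (n = n₀ + ν ξ):
  B: 251.2 − 1(81.12) = 170
  A: 840.8 − 3(81.12) = 597.5
  D: 0 + 2(81.12) = 162.2
Total out = 170 + 597.5 + 162.2 = 929.8 mol/min.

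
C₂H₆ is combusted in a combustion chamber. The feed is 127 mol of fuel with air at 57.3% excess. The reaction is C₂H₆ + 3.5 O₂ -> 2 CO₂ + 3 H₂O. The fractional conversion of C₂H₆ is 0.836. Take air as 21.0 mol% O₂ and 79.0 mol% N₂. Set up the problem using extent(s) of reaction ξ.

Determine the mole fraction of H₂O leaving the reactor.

0.0908

Stoichiometric O₂ = 3.5 × 127 = 444.5 mol; O₂ fed = 444.5 × 1.573 = 699.2 mol.
N₂ fed = 699.2 × 79/21 = 2630 mol.
Fuel reacted = 0.836 × 127 → ξ = 106.2 mol.
Outlet (n = n₀ + ν ξ):
  C₂H₆: 127 − 1(106.2) = 20.83
  O₂: 699.2 − 3.5(106.2) = 327.6
  N₂: 2630 (inert)
  CO₂: 0 + 2(106.2) = 212.3
  H₂O: 0 + 3(106.2) = 318.5
Total out = 3510 mol; y_H₂O = 318.5 / 3510 = 0.09076.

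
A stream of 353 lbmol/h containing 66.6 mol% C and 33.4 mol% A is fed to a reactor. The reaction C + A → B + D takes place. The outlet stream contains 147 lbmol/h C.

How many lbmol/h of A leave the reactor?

29.8 lbmol/h

For C: n = n₀ − 1ξ → 147 = 235.1 − 1ξ, giving ξ = 88.1 lbmol/h.
Outlet amounts (n = n₀ + ν ξ):
  C: 235.1 − 1(88.1) = 147
  A: 117.9 − 1(88.1) = 29.8
  B: 0 + 1(88.1) = 88.1
  D: 0 + 1(88.1) = 88.1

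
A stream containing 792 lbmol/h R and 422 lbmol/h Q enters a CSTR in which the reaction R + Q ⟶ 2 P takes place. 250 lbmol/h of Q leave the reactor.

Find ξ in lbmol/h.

ξ = 172 lbmol/h

For Q: n = n₀ − 1ξ → 250 = 422 − 1ξ, giving ξ = 172 lbmol/h.
Outlet amounts (n = n₀ + ν ξ):
  R: 792 − 1(172) = 620
  Q: 422 − 1(172) = 250
  P: 0 + 2(172) = 344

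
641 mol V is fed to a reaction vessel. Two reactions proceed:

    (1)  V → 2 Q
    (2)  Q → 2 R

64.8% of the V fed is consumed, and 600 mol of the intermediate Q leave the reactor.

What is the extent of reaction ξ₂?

Conversion of V: V consumed = 1ξ₁ = 0.648 × 641 → ξ₁ = 415.4 mol.
Q balance: n_Q = 0 + 2ξ₁ − 1ξ₂ = 600 → ξ₂ = (2·415.4 − 600)/1 = 230.7 mol.
Outlet amounts (n = n₀ + Σ ν·ξ):
  V: 641 − 1(415.4) = 225.6
  Q: 0 + 2(415.4) − 1(230.7) = 600
  R: 0 + 2(230.7) = 461.5

ξ₂ = 231 mol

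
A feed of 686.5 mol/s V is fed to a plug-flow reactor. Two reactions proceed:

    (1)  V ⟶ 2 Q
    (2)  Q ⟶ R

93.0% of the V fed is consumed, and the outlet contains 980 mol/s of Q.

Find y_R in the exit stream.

0.224

Conversion of V: V consumed = 1ξ₁ = 0.93 × 686.5 → ξ₁ = 638.4 mol/s.
Q balance: n_Q = 0 + 2ξ₁ − 1ξ₂ = 980 → ξ₂ = (2·638.4 − 980)/1 = 296.9 mol/s.
Outlet amounts (n = n₀ + Σ ν·ξ):
  V: 686.5 − 1(638.4) = 48.05
  Q: 0 + 2(638.4) − 1(296.9) = 980
  R: 0 + 1(296.9) = 296.9
Total out = 1325 mol/s; y_R = 296.9 / 1325 = 0.2241.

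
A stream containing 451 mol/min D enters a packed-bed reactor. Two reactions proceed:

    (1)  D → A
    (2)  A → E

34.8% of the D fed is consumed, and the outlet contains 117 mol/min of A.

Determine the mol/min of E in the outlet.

39.9 mol/min

Conversion of D: D consumed = 1ξ₁ = 0.348 × 451 → ξ₁ = 156.9 mol/min.
A balance: n_A = 0 + 1ξ₁ − 1ξ₂ = 117 → ξ₂ = (1·156.9 − 117)/1 = 39.95 mol/min.
Outlet amounts (n = n₀ + Σ ν·ξ):
  D: 451 − 1(156.9) = 294.1
  A: 0 + 1(156.9) − 1(39.95) = 117
  E: 0 + 1(39.95) = 39.95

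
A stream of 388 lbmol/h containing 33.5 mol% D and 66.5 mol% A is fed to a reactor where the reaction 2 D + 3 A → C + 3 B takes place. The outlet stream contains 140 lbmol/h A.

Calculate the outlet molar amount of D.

For A: n = n₀ − 3ξ → 140 = 258 − 3ξ, giving ξ = 39.34 lbmol/h.
Outlet amounts (n = n₀ + ν ξ):
  D: 130 − 2(39.34) = 51.3
  A: 258 − 3(39.34) = 140
  C: 0 + 1(39.34) = 39.34
  B: 0 + 3(39.34) = 118

51.3 lbmol/h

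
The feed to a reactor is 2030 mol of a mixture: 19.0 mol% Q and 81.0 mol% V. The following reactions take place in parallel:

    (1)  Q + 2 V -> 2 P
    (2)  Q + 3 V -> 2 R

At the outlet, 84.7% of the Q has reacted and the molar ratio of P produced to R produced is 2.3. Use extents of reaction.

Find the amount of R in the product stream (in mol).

198 mol

Conversion of Q: Q consumed = 0.847 × 385.7 = 326.7 mol = 1ξ₁ + 1ξ₂.
Selectivity: 2ξ₁ / (2ξ₂) = 2.3 → ξ₁ = 2.3 ξ₂.
Substitute: (1·2.3 + 1) ξ₂ = 326.7 → ξ₂ = 99 mol, ξ₁ = 227.7 mol.
Outlet amounts (n = n₀ + Σ ν·ξ):
  Q: 385.7 − 1(227.7) − 1(99) = 59.01
  V: 1644 − 2(227.7) − 3(99) = 891.9
  P: 0 + 2(227.7) = 455.4
  R: 0 + 2(99) = 198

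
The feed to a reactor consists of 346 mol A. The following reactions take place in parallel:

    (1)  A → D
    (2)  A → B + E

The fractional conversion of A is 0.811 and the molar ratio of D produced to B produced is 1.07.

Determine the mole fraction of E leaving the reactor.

Conversion of A: A consumed = 0.811 × 346 = 280.6 mol = 1ξ₁ + 1ξ₂.
Selectivity: 1ξ₁ / (1ξ₂) = 1.07 → ξ₁ = 1.07 ξ₂.
Substitute: (1·1.07 + 1) ξ₂ = 280.6 → ξ₂ = 135.6 mol, ξ₁ = 145 mol.
Outlet amounts (n = n₀ + Σ ν·ξ):
  A: 346 − 1(145) − 1(135.6) = 65.39
  D: 0 + 1(145) = 145
  B: 0 + 1(135.6) = 135.6
  E: 0 + 1(135.6) = 135.6
Total out = 481.6 mol; y_E = 135.6 / 481.6 = 0.2815.

0.281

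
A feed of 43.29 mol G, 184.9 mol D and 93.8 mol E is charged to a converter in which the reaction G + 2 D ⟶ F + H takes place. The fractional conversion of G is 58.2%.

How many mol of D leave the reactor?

135 mol

G reacted = 0.582 × 43.29 = 25.19 mol; ν_G = −1, so ξ = 25.19/1 = 25.19 mol.
Outlet amounts (n = n₀ + ν ξ):
  G: 43.29 − 1(25.19) = 18.1
  D: 184.9 − 2(25.19) = 134.5
  F: 0 + 1(25.19) = 25.19
  H: 0 + 1(25.19) = 25.19
  E: 93.8 (inert)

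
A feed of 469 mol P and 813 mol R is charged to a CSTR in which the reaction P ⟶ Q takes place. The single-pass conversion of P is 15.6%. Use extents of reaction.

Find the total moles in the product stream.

1280 mol

P reacted = 0.156 × 469 = 73.16 mol; ν_P = −1, so ξ = 73.16/1 = 73.16 mol.
Outlet amounts (n = n₀ + ν ξ):
  P: 469 − 1(73.16) = 395.8
  Q: 0 + 1(73.16) = 73.16
  R: 813 (inert)
Total out = 395.8 + 73.16 + 813 = 1282 mol.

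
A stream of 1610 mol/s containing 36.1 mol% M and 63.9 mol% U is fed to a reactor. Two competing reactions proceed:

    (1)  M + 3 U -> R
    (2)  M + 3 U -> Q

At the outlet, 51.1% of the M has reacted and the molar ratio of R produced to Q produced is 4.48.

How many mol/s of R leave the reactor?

243 mol/s

Conversion of M: M consumed = 0.511 × 581.2 = 297 mol/s = 1ξ₁ + 1ξ₂.
Selectivity: 1ξ₁ / (1ξ₂) = 4.48 → ξ₁ = 4.48 ξ₂.
Substitute: (1·4.48 + 1) ξ₂ = 297 → ξ₂ = 54.2 mol/s, ξ₁ = 242.8 mol/s.
Outlet amounts (n = n₀ + Σ ν·ξ):
  M: 581.2 − 1(242.8) − 1(54.2) = 284.2
  U: 1029 − 3(242.8) − 3(54.2) = 137.8
  R: 0 + 1(242.8) = 242.8
  Q: 0 + 1(54.2) = 54.2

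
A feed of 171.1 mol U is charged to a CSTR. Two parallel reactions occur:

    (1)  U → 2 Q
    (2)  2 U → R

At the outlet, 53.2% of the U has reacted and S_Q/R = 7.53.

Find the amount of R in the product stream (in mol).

Conversion of U: U consumed = 0.532 × 171.1 = 91.03 mol = 1ξ₁ + 2ξ₂.
Selectivity: 2ξ₁ / (1ξ₂) = 7.53 → ξ₁ = 3.765 ξ₂.
Substitute: (1·3.765 + 2) ξ₂ = 91.03 → ξ₂ = 15.79 mol, ξ₁ = 59.45 mol.
Outlet amounts (n = n₀ + Σ ν·ξ):
  U: 171.1 − 1(59.45) − 2(15.79) = 80.07
  Q: 0 + 2(59.45) = 118.9
  R: 0 + 1(15.79) = 15.79

15.8 mol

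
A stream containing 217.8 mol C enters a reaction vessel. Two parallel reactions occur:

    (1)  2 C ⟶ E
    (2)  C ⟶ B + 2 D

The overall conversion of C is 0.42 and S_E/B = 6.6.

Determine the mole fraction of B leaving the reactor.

0.0342

Conversion of C: C consumed = 0.42 × 217.8 = 91.48 mol = 2ξ₁ + 1ξ₂.
Selectivity: 1ξ₁ / (1ξ₂) = 6.6 → ξ₁ = 6.6 ξ₂.
Substitute: (2·6.6 + 1) ξ₂ = 91.48 → ξ₂ = 6.442 mol, ξ₁ = 42.52 mol.
Outlet amounts (n = n₀ + Σ ν·ξ):
  C: 217.8 − 2(42.52) − 1(6.442) = 126.3
  E: 0 + 1(42.52) = 42.52
  B: 0 + 1(6.442) = 6.442
  D: 0 + 2(6.442) = 12.88
Total out = 188.2 mol; y_B = 6.442 / 188.2 = 0.03424.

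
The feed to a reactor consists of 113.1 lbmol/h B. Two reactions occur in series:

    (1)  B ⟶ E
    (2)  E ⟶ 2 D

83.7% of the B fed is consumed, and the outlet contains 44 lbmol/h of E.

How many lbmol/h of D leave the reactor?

101 lbmol/h

Conversion of B: B consumed = 1ξ₁ = 0.837 × 113.1 → ξ₁ = 94.66 lbmol/h.
E balance: n_E = 0 + 1ξ₁ − 1ξ₂ = 44 → ξ₂ = (1·94.66 − 44)/1 = 50.66 lbmol/h.
Outlet amounts (n = n₀ + Σ ν·ξ):
  B: 113.1 − 1(94.66) = 18.44
  E: 0 + 1(94.66) − 1(50.66) = 44
  D: 0 + 2(50.66) = 101.3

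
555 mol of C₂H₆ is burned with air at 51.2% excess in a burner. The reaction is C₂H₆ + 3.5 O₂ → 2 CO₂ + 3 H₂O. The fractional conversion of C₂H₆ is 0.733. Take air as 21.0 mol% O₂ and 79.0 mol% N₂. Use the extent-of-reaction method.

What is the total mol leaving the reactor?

14700 mol

Stoichiometric O₂ = 3.5 × 555 = 1942 mol; O₂ fed = 1942 × 1.512 = 2937 mol.
N₂ fed = 2937 × 79/21 = 11050 mol.
Fuel reacted = 0.733 × 555 → ξ = 406.8 mol.
Outlet (n = n₀ + ν ξ):
  C₂H₆: 555 − 1(406.8) = 148.2
  O₂: 2937 − 3.5(406.8) = 1513
  N₂: 11050 (inert)
  CO₂: 0 + 2(406.8) = 813.6
  H₂O: 0 + 3(406.8) = 1220
Total out = 148.2 + 1513 + 11050 + 813.6 + 1220 = 14740 mol.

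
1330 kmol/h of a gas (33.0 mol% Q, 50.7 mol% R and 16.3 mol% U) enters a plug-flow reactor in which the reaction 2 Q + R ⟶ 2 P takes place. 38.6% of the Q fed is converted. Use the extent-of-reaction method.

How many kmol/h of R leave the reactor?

Q reacted = 0.386 × 438.9 = 169.4 kmol/h; ν_Q = −2, so ξ = 169.4/2 = 84.71 kmol/h.
Outlet amounts (n = n₀ + ν ξ):
  Q: 438.9 − 2(84.71) = 269.5
  R: 674.3 − 1(84.71) = 589.6
  P: 0 + 2(84.71) = 169.4
  U: 216.8 (inert)

590 kmol/h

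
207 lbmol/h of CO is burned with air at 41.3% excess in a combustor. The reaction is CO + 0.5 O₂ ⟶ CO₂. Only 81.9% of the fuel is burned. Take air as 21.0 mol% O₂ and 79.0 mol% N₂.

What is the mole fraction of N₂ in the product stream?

0.672

Stoichiometric O₂ = 0.5 × 207 = 103.5 lbmol/h; O₂ fed = 103.5 × 1.413 = 146.2 lbmol/h.
N₂ fed = 146.2 × 79/21 = 550.2 lbmol/h.
Fuel reacted = 0.819 × 207 → ξ = 169.5 lbmol/h.
Outlet (n = n₀ + ν ξ):
  CO: 207 − 1(169.5) = 37.47
  O₂: 146.2 − 0.5(169.5) = 61.48
  N₂: 550.2 (inert)
  CO₂: 0 + 1(169.5) = 169.5
Total out = 818.6 lbmol/h; y_N₂ = 550.2 / 818.6 = 0.672.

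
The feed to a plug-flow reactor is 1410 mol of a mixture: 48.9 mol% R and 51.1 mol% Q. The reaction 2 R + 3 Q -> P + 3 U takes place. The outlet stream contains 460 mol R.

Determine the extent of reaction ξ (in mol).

For R: n = n₀ − 2ξ → 460 = 689.5 − 2ξ, giving ξ = 114.7 mol.
Outlet amounts (n = n₀ + ν ξ):
  R: 689.5 − 2(114.7) = 460
  Q: 720.5 − 3(114.7) = 376.3
  P: 0 + 1(114.7) = 114.7
  U: 0 + 3(114.7) = 344.2

ξ = 115 mol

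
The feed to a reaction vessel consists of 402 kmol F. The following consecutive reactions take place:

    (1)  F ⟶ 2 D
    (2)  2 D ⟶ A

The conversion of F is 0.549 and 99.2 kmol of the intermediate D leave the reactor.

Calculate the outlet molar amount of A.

171 kmol

Conversion of F: F consumed = 1ξ₁ = 0.549 × 402 → ξ₁ = 220.7 kmol.
D balance: n_D = 0 + 2ξ₁ − 2ξ₂ = 99.2 → ξ₂ = (2·220.7 − 99.2)/2 = 171.1 kmol.
Outlet amounts (n = n₀ + Σ ν·ξ):
  F: 402 − 1(220.7) = 181.3
  D: 0 + 2(220.7) − 2(171.1) = 99.2
  A: 0 + 1(171.1) = 171.1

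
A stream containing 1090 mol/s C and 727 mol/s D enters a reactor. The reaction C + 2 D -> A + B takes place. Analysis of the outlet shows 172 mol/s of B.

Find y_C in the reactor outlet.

0.558

For B: n = n₀ + 1ξ → 172 = 0 + 1ξ, giving ξ = 172 mol/s.
Outlet amounts (n = n₀ + ν ξ):
  C: 1090 − 1(172) = 918
  D: 727 − 2(172) = 383
  A: 0 + 1(172) = 172
  B: 0 + 1(172) = 172
Total out = 1645 mol/s; y_C = 918 / 1645 = 0.5581.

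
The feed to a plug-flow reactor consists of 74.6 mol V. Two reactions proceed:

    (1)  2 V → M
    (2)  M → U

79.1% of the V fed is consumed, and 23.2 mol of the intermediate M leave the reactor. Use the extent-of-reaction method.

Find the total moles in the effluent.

45.1 mol

Conversion of V: V consumed = 2ξ₁ = 0.791 × 74.6 → ξ₁ = 29.5 mol.
M balance: n_M = 0 + 1ξ₁ − 1ξ₂ = 23.2 → ξ₂ = (1·29.5 − 23.2)/1 = 6.304 mol.
Outlet amounts (n = n₀ + Σ ν·ξ):
  V: 74.6 − 2(29.5) = 15.59
  M: 0 + 1(29.5) − 1(6.304) = 23.2
  U: 0 + 1(6.304) = 6.304
Total out = 15.59 + 23.2 + 6.304 = 45.1 mol.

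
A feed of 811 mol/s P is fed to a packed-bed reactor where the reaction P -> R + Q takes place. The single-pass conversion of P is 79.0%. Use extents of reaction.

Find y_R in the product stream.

0.441

P reacted = 0.79 × 811 = 640.7 mol/s; ν_P = −1, so ξ = 640.7/1 = 640.7 mol/s.
Outlet amounts (n = n₀ + ν ξ):
  P: 811 − 1(640.7) = 170.3
  R: 0 + 1(640.7) = 640.7
  Q: 0 + 1(640.7) = 640.7
Total out = 1452 mol/s; y_R = 640.7 / 1452 = 0.4413.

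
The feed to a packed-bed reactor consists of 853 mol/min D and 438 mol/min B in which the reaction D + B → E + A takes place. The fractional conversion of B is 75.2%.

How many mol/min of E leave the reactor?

329 mol/min

B reacted = 0.752 × 438 = 329.4 mol/min; ν_B = −1, so ξ = 329.4/1 = 329.4 mol/min.
Outlet amounts (n = n₀ + ν ξ):
  D: 853 − 1(329.4) = 523.6
  B: 438 − 1(329.4) = 108.6
  E: 0 + 1(329.4) = 329.4
  A: 0 + 1(329.4) = 329.4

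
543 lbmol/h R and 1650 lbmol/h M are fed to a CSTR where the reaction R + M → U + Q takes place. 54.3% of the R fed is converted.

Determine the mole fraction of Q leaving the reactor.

0.134

R reacted = 0.543 × 543 = 294.8 lbmol/h; ν_R = −1, so ξ = 294.8/1 = 294.8 lbmol/h.
Outlet amounts (n = n₀ + ν ξ):
  R: 543 − 1(294.8) = 248.2
  M: 1650 − 1(294.8) = 1355
  U: 0 + 1(294.8) = 294.8
  Q: 0 + 1(294.8) = 294.8
Total out = 2193 lbmol/h; y_Q = 294.8 / 2193 = 0.1345.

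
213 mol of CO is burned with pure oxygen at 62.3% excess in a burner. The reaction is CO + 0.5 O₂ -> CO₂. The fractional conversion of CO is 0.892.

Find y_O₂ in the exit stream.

0.268

Stoichiometric O₂ = 0.5 × 213 = 106.5 mol; O₂ fed = 106.5 × 1.623 = 172.8 mol.
Fuel reacted = 0.892 × 213 → ξ = 190 mol.
Outlet (n = n₀ + ν ξ):
  CO: 213 − 1(190) = 23
  O₂: 172.8 − 0.5(190) = 77.85
  CO₂: 0 + 1(190) = 190
Total out = 290.9 mol; y_O₂ = 77.85 / 290.9 = 0.2677.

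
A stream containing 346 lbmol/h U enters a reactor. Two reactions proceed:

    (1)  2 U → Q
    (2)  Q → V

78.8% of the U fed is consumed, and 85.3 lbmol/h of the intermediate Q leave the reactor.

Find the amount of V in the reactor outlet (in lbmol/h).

Conversion of U: U consumed = 2ξ₁ = 0.788 × 346 → ξ₁ = 136.3 lbmol/h.
Q balance: n_Q = 0 + 1ξ₁ − 1ξ₂ = 85.3 → ξ₂ = (1·136.3 − 85.3)/1 = 51.02 lbmol/h.
Outlet amounts (n = n₀ + Σ ν·ξ):
  U: 346 − 2(136.3) = 73.35
  Q: 0 + 1(136.3) − 1(51.02) = 85.3
  V: 0 + 1(51.02) = 51.02

51 lbmol/h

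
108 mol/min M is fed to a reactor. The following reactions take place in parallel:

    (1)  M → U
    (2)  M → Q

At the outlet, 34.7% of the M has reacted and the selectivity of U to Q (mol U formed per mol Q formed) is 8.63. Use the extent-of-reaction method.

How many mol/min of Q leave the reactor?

3.89 mol/min

Conversion of M: M consumed = 0.347 × 108 = 37.48 mol/min = 1ξ₁ + 1ξ₂.
Selectivity: 1ξ₁ / (1ξ₂) = 8.63 → ξ₁ = 8.63 ξ₂.
Substitute: (1·8.63 + 1) ξ₂ = 37.48 → ξ₂ = 3.892 mol/min, ξ₁ = 33.58 mol/min.
Outlet amounts (n = n₀ + Σ ν·ξ):
  M: 108 − 1(33.58) − 1(3.892) = 70.52
  U: 0 + 1(33.58) = 33.58
  Q: 0 + 1(3.892) = 3.892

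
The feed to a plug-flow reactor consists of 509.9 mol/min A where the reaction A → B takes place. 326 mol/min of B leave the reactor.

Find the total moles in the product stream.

For B: n = n₀ + 1ξ → 326 = 0 + 1ξ, giving ξ = 326 mol/min.
Outlet amounts (n = n₀ + ν ξ):
  A: 509.9 − 1(326) = 183.9
  B: 0 + 1(326) = 326
Total out = 183.9 + 326 = 509.9 mol/min.

510 mol/min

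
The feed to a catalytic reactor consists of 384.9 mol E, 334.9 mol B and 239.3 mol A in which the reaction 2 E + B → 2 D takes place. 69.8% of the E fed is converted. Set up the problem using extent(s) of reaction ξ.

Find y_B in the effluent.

0.243

E reacted = 0.698 × 384.9 = 268.7 mol; ν_E = −2, so ξ = 268.7/2 = 134.3 mol.
Outlet amounts (n = n₀ + ν ξ):
  E: 384.9 − 2(134.3) = 116.2
  B: 334.9 − 1(134.3) = 200.6
  D: 0 + 2(134.3) = 268.7
  A: 239.3 (inert)
Total out = 824.8 mol; y_B = 200.6 / 824.8 = 0.2432.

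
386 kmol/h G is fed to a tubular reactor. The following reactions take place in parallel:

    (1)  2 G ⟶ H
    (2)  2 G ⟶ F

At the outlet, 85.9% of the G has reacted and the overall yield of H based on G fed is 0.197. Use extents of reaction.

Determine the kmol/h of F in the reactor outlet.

89.7 kmol/h

Yield of H: 1ξ₁ / 386 = 0.197 → ξ₁ = 76.04 kmol/h.
Conversion of G: 2ξ₁ + 2ξ₂ = 0.859 × 386 = 331.6 → ξ₂ = 89.75 kmol/h.
Outlet amounts (n = n₀ + Σ ν·ξ):
  G: 386 − 2(76.04) − 2(89.75) = 54.43
  H: 0 + 1(76.04) = 76.04
  F: 0 + 1(89.75) = 89.75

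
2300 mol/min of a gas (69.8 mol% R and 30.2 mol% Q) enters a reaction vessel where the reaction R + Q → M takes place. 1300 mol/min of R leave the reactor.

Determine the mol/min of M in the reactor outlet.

For R: n = n₀ − 1ξ → 1300 = 1605 − 1ξ, giving ξ = 305.4 mol/min.
Outlet amounts (n = n₀ + ν ξ):
  R: 1605 − 1(305.4) = 1300
  Q: 694.6 − 1(305.4) = 389.2
  M: 0 + 1(305.4) = 305.4

305 mol/min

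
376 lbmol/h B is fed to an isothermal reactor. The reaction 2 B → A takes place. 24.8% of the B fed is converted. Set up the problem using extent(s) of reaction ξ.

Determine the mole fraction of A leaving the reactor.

0.142

B reacted = 0.248 × 376 = 93.25 lbmol/h; ν_B = −2, so ξ = 93.25/2 = 46.62 lbmol/h.
Outlet amounts (n = n₀ + ν ξ):
  B: 376 − 2(46.62) = 282.8
  A: 0 + 1(46.62) = 46.62
Total out = 329.4 lbmol/h; y_A = 46.62 / 329.4 = 0.1416.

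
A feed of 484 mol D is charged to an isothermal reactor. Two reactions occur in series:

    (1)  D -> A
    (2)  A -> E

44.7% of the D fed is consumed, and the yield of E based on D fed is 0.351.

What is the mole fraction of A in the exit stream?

0.096

Conversion of D: D consumed = 1ξ₁ = 0.447 × 484 → ξ₁ = 216.3 mol.
Yield of E: 1ξ₂ / 484 = 0.351 → ξ₂ = 169.9 mol.
Outlet amounts (n = n₀ + Σ ν·ξ):
  D: 484 − 1(216.3) = 267.7
  A: 0 + 1(216.3) − 1(169.9) = 46.46
  E: 0 + 1(169.9) = 169.9
Total out = 484 mol; y_A = 46.46 / 484 = 0.096.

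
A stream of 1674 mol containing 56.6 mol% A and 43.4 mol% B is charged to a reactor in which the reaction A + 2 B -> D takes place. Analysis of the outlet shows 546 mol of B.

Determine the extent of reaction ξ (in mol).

For B: n = n₀ − 2ξ → 546 = 726.5 − 2ξ, giving ξ = 90.26 mol.
Outlet amounts (n = n₀ + ν ξ):
  A: 947.5 − 1(90.26) = 857.2
  B: 726.5 − 2(90.26) = 546
  D: 0 + 1(90.26) = 90.26

ξ = 90.3 mol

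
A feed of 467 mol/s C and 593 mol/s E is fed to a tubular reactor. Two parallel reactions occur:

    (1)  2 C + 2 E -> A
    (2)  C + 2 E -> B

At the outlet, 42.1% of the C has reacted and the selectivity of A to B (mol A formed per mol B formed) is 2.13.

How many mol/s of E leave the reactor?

359 mol/s

Conversion of C: C consumed = 0.421 × 467 = 196.6 mol/s = 2ξ₁ + 1ξ₂.
Selectivity: 1ξ₁ / (1ξ₂) = 2.13 → ξ₁ = 2.13 ξ₂.
Substitute: (2·2.13 + 1) ξ₂ = 196.6 → ξ₂ = 37.38 mol/s, ξ₁ = 79.61 mol/s.
Outlet amounts (n = n₀ + Σ ν·ξ):
  C: 467 − 2(79.61) − 1(37.38) = 270.4
  E: 593 − 2(79.61) − 2(37.38) = 359
  A: 0 + 1(79.61) = 79.61
  B: 0 + 1(37.38) = 37.38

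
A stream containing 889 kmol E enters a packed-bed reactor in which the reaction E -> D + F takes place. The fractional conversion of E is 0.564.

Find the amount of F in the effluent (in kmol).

E reacted = 0.564 × 889 = 501.4 kmol; ν_E = −1, so ξ = 501.4/1 = 501.4 kmol.
Outlet amounts (n = n₀ + ν ξ):
  E: 889 − 1(501.4) = 387.6
  D: 0 + 1(501.4) = 501.4
  F: 0 + 1(501.4) = 501.4

501 kmol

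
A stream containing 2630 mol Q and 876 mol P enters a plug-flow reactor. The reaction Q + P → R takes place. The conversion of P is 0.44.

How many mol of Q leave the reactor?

2240 mol

P reacted = 0.44 × 876 = 385.4 mol; ν_P = −1, so ξ = 385.4/1 = 385.4 mol.
Outlet amounts (n = n₀ + ν ξ):
  Q: 2630 − 1(385.4) = 2245
  P: 876 − 1(385.4) = 490.6
  R: 0 + 1(385.4) = 385.4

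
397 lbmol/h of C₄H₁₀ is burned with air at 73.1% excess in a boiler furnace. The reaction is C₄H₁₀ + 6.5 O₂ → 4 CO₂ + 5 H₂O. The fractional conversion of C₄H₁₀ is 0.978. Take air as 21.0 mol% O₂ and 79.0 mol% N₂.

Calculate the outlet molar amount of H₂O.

1940 lbmol/h

Stoichiometric O₂ = 6.5 × 397 = 2580 lbmol/h; O₂ fed = 2580 × 1.731 = 4467 lbmol/h.
N₂ fed = 4467 × 79/21 = 16800 lbmol/h.
Fuel reacted = 0.978 × 397 → ξ = 388.3 lbmol/h.
Outlet (n = n₀ + ν ξ):
  C₄H₁₀: 397 − 1(388.3) = 8.734
  O₂: 4467 − 6.5(388.3) = 1943
  N₂: 16800 (inert)
  CO₂: 0 + 4(388.3) = 1553
  H₂O: 0 + 5(388.3) = 1941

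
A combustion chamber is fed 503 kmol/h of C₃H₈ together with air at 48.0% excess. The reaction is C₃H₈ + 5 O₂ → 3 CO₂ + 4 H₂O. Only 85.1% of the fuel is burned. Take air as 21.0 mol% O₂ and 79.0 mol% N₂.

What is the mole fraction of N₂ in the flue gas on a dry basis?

Stoichiometric O₂ = 5 × 503 = 2515 kmol/h; O₂ fed = 2515 × 1.480 = 3722 kmol/h.
N₂ fed = 3722 × 79/21 = 14000 kmol/h.
Fuel reacted = 0.851 × 503 → ξ = 428.1 kmol/h.
Outlet (n = n₀ + ν ξ):
  C₃H₈: 503 − 1(428.1) = 74.95
  O₂: 3722 − 5(428.1) = 1582
  N₂: 14000 (inert)
  CO₂: 0 + 3(428.1) = 1284
  H₂O: 0 + 4(428.1) = 1712
Dry total = 16940 kmol/h; y_N₂ (dry) = 14000 / 16940 = 0.8264.

0.826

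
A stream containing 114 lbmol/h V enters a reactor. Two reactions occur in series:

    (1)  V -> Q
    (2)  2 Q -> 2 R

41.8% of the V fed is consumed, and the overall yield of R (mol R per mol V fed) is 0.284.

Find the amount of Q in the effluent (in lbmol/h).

Conversion of V: V consumed = 1ξ₁ = 0.418 × 114 → ξ₁ = 47.65 lbmol/h.
Yield of R: 2ξ₂ / 114 = 0.284 → ξ₂ = 16.19 lbmol/h.
Outlet amounts (n = n₀ + Σ ν·ξ):
  V: 114 − 1(47.65) = 66.35
  Q: 0 + 1(47.65) − 2(16.19) = 15.28
  R: 0 + 2(16.19) = 32.38

15.3 lbmol/h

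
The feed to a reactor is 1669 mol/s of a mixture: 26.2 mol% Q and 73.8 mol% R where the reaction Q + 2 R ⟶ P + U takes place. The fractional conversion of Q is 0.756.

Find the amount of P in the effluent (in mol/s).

Q reacted = 0.756 × 437.3 = 330.6 mol/s; ν_Q = −1, so ξ = 330.6/1 = 330.6 mol/s.
Outlet amounts (n = n₀ + ν ξ):
  Q: 437.3 − 1(330.6) = 106.7
  R: 1232 − 2(330.6) = 570.6
  P: 0 + 1(330.6) = 330.6
  U: 0 + 1(330.6) = 330.6

331 mol/s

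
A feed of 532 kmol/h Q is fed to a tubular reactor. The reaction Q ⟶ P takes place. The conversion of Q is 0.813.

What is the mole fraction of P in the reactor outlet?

Q reacted = 0.813 × 532 = 432.5 kmol/h; ν_Q = −1, so ξ = 432.5/1 = 432.5 kmol/h.
Outlet amounts (n = n₀ + ν ξ):
  Q: 532 − 1(432.5) = 99.48
  P: 0 + 1(432.5) = 432.5
Total out = 532 kmol/h; y_P = 432.5 / 532 = 0.813.

0.813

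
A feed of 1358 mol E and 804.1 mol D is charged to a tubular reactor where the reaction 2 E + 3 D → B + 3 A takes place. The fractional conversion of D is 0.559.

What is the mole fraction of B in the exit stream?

0.0745

D reacted = 0.559 × 804.1 = 449.5 mol; ν_D = −3, so ξ = 449.5/3 = 149.8 mol.
Outlet amounts (n = n₀ + ν ξ):
  E: 1358 − 2(149.8) = 1058
  D: 804.1 − 3(149.8) = 354.6
  B: 0 + 1(149.8) = 149.8
  A: 0 + 3(149.8) = 449.5
Total out = 2012 mol; y_B = 149.8 / 2012 = 0.07446.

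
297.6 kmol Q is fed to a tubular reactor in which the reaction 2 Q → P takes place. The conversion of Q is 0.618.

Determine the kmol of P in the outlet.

92 kmol

Q reacted = 0.618 × 297.6 = 183.9 kmol; ν_Q = −2, so ξ = 183.9/2 = 91.96 kmol.
Outlet amounts (n = n₀ + ν ξ):
  Q: 297.6 − 2(91.96) = 113.7
  P: 0 + 1(91.96) = 91.96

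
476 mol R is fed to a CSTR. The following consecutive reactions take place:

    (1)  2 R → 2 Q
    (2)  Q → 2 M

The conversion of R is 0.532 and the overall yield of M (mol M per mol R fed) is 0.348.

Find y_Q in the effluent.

Conversion of R: R consumed = 2ξ₁ = 0.532 × 476 → ξ₁ = 126.6 mol.
Yield of M: 2ξ₂ / 476 = 0.348 → ξ₂ = 82.82 mol.
Outlet amounts (n = n₀ + Σ ν·ξ):
  R: 476 − 2(126.6) = 222.8
  Q: 0 + 2(126.6) − 1(82.82) = 170.4
  M: 0 + 2(82.82) = 165.6
Total out = 558.8 mol; y_Q = 170.4 / 558.8 = 0.3049.

0.305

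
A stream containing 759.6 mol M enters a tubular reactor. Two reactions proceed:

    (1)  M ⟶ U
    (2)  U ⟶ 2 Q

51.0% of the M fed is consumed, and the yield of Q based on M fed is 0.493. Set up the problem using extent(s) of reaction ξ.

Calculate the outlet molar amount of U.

Conversion of M: M consumed = 1ξ₁ = 0.51 × 759.6 → ξ₁ = 387.4 mol.
Yield of Q: 2ξ₂ / 759.6 = 0.493 → ξ₂ = 187.2 mol.
Outlet amounts (n = n₀ + Σ ν·ξ):
  M: 759.6 − 1(387.4) = 372.2
  U: 0 + 1(387.4) − 1(187.2) = 200.2
  Q: 0 + 2(187.2) = 374.5

200 mol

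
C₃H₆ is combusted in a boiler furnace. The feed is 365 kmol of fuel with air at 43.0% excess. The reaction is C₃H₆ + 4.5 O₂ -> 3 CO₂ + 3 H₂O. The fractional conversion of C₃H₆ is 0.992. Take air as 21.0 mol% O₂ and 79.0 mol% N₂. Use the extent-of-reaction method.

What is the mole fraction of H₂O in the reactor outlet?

0.0926

Stoichiometric O₂ = 4.5 × 365 = 1642 kmol; O₂ fed = 1642 × 1.430 = 2349 kmol.
N₂ fed = 2349 × 79/21 = 8836 kmol.
Fuel reacted = 0.992 × 365 → ξ = 362.1 kmol.
Outlet (n = n₀ + ν ξ):
  C₃H₆: 365 − 1(362.1) = 2.92
  O₂: 2349 − 4.5(362.1) = 719.4
  N₂: 8836 (inert)
  CO₂: 0 + 3(362.1) = 1086
  H₂O: 0 + 3(362.1) = 1086
Total out = 11730 kmol; y_H₂O = 1086 / 11730 = 0.0926.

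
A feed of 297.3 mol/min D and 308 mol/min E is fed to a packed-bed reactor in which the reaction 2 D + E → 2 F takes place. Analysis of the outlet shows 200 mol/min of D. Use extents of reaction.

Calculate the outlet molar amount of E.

259 mol/min

For D: n = n₀ − 2ξ → 200 = 297.3 − 2ξ, giving ξ = 48.65 mol/min.
Outlet amounts (n = n₀ + ν ξ):
  D: 297.3 − 2(48.65) = 200
  E: 308 − 1(48.65) = 259.4
  F: 0 + 2(48.65) = 97.3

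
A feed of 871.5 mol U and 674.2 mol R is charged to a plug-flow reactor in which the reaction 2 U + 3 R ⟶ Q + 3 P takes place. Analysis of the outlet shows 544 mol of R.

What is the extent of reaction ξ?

ξ = 43.4 mol

For R: n = n₀ − 3ξ → 544 = 674.2 − 3ξ, giving ξ = 43.4 mol.
Outlet amounts (n = n₀ + ν ξ):
  U: 871.5 − 2(43.4) = 784.7
  R: 674.2 − 3(43.4) = 544
  Q: 0 + 1(43.4) = 43.4
  P: 0 + 3(43.4) = 130.2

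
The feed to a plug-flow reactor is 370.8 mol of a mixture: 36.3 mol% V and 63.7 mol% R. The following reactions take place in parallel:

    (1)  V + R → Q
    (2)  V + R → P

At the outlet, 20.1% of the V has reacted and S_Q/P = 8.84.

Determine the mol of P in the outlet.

2.75 mol

Conversion of V: V consumed = 0.201 × 134.6 = 27.05 mol = 1ξ₁ + 1ξ₂.
Selectivity: 1ξ₁ / (1ξ₂) = 8.84 → ξ₁ = 8.84 ξ₂.
Substitute: (1·8.84 + 1) ξ₂ = 27.05 → ξ₂ = 2.749 mol, ξ₁ = 24.31 mol.
Outlet amounts (n = n₀ + Σ ν·ξ):
  V: 134.6 − 1(24.31) − 1(2.749) = 107.5
  R: 236.2 − 1(24.31) − 1(2.749) = 209.1
  Q: 0 + 1(24.31) = 24.31
  P: 0 + 1(2.749) = 2.749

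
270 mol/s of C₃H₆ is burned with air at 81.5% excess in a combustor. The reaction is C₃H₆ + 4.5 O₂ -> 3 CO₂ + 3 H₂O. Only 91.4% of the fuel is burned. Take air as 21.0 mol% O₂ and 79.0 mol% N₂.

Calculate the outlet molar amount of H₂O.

740 mol/s

Stoichiometric O₂ = 4.5 × 270 = 1215 mol/s; O₂ fed = 1215 × 1.815 = 2205 mol/s.
N₂ fed = 2205 × 79/21 = 8296 mol/s.
Fuel reacted = 0.914 × 270 → ξ = 246.8 mol/s.
Outlet (n = n₀ + ν ξ):
  C₃H₆: 270 − 1(246.8) = 23.22
  O₂: 2205 − 4.5(246.8) = 1095
  N₂: 8296 (inert)
  CO₂: 0 + 3(246.8) = 740.3
  H₂O: 0 + 3(246.8) = 740.3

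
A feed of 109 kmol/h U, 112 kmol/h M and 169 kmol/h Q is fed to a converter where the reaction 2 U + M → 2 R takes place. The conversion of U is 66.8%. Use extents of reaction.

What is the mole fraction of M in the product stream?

U reacted = 0.668 × 109 = 72.81 kmol/h; ν_U = −2, so ξ = 72.81/2 = 36.41 kmol/h.
Outlet amounts (n = n₀ + ν ξ):
  U: 109 − 2(36.41) = 36.19
  M: 112 − 1(36.41) = 75.59
  R: 0 + 2(36.41) = 72.81
  Q: 169 (inert)
Total out = 353.6 kmol/h; y_M = 75.59 / 353.6 = 0.2138.

0.214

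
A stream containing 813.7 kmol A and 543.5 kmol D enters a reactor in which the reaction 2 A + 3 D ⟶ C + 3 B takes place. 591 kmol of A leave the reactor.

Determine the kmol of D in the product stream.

209 kmol

For A: n = n₀ − 2ξ → 591 = 813.7 − 2ξ, giving ξ = 111.4 kmol.
Outlet amounts (n = n₀ + ν ξ):
  A: 813.7 − 2(111.4) = 591
  D: 543.5 − 3(111.4) = 209.4
  C: 0 + 1(111.4) = 111.4
  B: 0 + 3(111.4) = 334.1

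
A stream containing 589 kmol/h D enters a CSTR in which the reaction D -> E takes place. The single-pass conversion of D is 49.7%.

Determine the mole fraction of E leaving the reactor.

0.497

D reacted = 0.497 × 589 = 292.7 kmol/h; ν_D = −1, so ξ = 292.7/1 = 292.7 kmol/h.
Outlet amounts (n = n₀ + ν ξ):
  D: 589 − 1(292.7) = 296.3
  E: 0 + 1(292.7) = 292.7
Total out = 589 kmol/h; y_E = 292.7 / 589 = 0.497.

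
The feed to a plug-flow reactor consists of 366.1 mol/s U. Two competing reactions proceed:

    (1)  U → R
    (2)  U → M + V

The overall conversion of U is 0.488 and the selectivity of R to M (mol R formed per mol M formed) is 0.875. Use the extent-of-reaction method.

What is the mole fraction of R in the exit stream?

Conversion of U: U consumed = 0.488 × 366.1 = 178.7 mol/s = 1ξ₁ + 1ξ₂.
Selectivity: 1ξ₁ / (1ξ₂) = 0.875 → ξ₁ = 0.875 ξ₂.
Substitute: (1·0.875 + 1) ξ₂ = 178.7 → ξ₂ = 95.28 mol/s, ξ₁ = 83.37 mol/s.
Outlet amounts (n = n₀ + Σ ν·ξ):
  U: 366.1 − 1(83.37) − 1(95.28) = 187.4
  R: 0 + 1(83.37) = 83.37
  M: 0 + 1(95.28) = 95.28
  V: 0 + 1(95.28) = 95.28
Total out = 461.4 mol/s; y_R = 83.37 / 461.4 = 0.1807.

0.181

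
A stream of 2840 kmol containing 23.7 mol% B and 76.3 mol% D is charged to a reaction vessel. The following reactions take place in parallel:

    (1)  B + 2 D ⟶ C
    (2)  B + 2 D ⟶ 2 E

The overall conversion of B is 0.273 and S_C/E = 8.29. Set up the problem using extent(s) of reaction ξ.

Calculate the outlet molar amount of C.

173 kmol

Conversion of B: B consumed = 0.273 × 673.1 = 183.8 kmol = 1ξ₁ + 1ξ₂.
Selectivity: 1ξ₁ / (2ξ₂) = 8.29 → ξ₁ = 16.58 ξ₂.
Substitute: (1·16.58 + 1) ξ₂ = 183.8 → ξ₂ = 10.45 kmol, ξ₁ = 173.3 kmol.
Outlet amounts (n = n₀ + Σ ν·ξ):
  B: 673.1 − 1(173.3) − 1(10.45) = 489.3
  D: 2167 − 2(173.3) − 2(10.45) = 1799
  C: 0 + 1(173.3) = 173.3
  E: 0 + 2(10.45) = 20.9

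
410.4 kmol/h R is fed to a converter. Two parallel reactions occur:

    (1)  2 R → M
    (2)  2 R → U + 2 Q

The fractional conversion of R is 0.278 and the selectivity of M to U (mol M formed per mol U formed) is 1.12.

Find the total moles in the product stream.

407 kmol/h

Conversion of R: R consumed = 0.278 × 410.4 = 114.1 kmol/h = 2ξ₁ + 2ξ₂.
Selectivity: 1ξ₁ / (1ξ₂) = 1.12 → ξ₁ = 1.12 ξ₂.
Substitute: (2·1.12 + 2) ξ₂ = 114.1 → ξ₂ = 26.91 kmol/h, ξ₁ = 30.14 kmol/h.
Outlet amounts (n = n₀ + Σ ν·ξ):
  R: 410.4 − 2(30.14) − 2(26.91) = 296.3
  M: 0 + 1(30.14) = 30.14
  U: 0 + 1(26.91) = 26.91
  Q: 0 + 2(26.91) = 53.82
Total out = 296.3 + 30.14 + 26.91 + 53.82 = 407.2 kmol/h.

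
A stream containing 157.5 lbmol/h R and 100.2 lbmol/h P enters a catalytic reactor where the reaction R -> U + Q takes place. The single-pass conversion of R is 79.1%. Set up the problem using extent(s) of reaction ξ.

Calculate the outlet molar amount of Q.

R reacted = 0.791 × 157.5 = 124.6 lbmol/h; ν_R = −1, so ξ = 124.6/1 = 124.6 lbmol/h.
Outlet amounts (n = n₀ + ν ξ):
  R: 157.5 − 1(124.6) = 32.92
  U: 0 + 1(124.6) = 124.6
  Q: 0 + 1(124.6) = 124.6
  P: 100.2 (inert)

125 lbmol/h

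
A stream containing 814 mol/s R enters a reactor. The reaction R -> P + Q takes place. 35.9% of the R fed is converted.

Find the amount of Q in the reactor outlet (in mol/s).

292 mol/s

R reacted = 0.359 × 814 = 292.2 mol/s; ν_R = −1, so ξ = 292.2/1 = 292.2 mol/s.
Outlet amounts (n = n₀ + ν ξ):
  R: 814 − 1(292.2) = 521.8
  P: 0 + 1(292.2) = 292.2
  Q: 0 + 1(292.2) = 292.2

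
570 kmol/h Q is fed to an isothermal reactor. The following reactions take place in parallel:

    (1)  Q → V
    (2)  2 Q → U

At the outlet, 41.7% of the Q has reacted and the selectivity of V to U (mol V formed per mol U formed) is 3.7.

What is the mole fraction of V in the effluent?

0.292

Conversion of Q: Q consumed = 0.417 × 570 = 237.7 kmol/h = 1ξ₁ + 2ξ₂.
Selectivity: 1ξ₁ / (1ξ₂) = 3.7 → ξ₁ = 3.7 ξ₂.
Substitute: (1·3.7 + 2) ξ₂ = 237.7 → ξ₂ = 41.7 kmol/h, ξ₁ = 154.3 kmol/h.
Outlet amounts (n = n₀ + Σ ν·ξ):
  Q: 570 − 1(154.3) − 2(41.7) = 332.3
  V: 0 + 1(154.3) = 154.3
  U: 0 + 1(41.7) = 41.7
Total out = 528.3 kmol/h; y_V = 154.3 / 528.3 = 0.292.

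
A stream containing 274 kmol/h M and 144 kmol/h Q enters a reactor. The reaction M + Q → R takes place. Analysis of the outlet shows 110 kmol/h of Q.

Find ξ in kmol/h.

ξ = 34 kmol/h

For Q: n = n₀ − 1ξ → 110 = 144 − 1ξ, giving ξ = 34 kmol/h.
Outlet amounts (n = n₀ + ν ξ):
  M: 274 − 1(34) = 240
  Q: 144 − 1(34) = 110
  R: 0 + 1(34) = 34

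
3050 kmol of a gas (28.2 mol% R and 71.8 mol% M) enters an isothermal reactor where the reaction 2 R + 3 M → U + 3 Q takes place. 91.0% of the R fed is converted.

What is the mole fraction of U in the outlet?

R reacted = 0.91 × 860.1 = 782.7 kmol; ν_R = −2, so ξ = 782.7/2 = 391.3 kmol.
Outlet amounts (n = n₀ + ν ξ):
  R: 860.1 − 2(391.3) = 77.41
  M: 2190 − 3(391.3) = 1016
  U: 0 + 1(391.3) = 391.3
  Q: 0 + 3(391.3) = 1174
Total out = 2659 kmol; y_U = 391.3 / 2659 = 0.1472.

0.147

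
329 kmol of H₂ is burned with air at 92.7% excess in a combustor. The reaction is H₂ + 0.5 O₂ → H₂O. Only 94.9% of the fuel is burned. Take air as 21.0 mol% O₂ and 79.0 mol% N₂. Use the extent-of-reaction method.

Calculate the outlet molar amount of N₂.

1190 kmol

Stoichiometric O₂ = 0.5 × 329 = 164.5 kmol; O₂ fed = 164.5 × 1.927 = 317 kmol.
N₂ fed = 317 × 79/21 = 1192 kmol.
Fuel reacted = 0.949 × 329 → ξ = 312.2 kmol.
Outlet (n = n₀ + ν ξ):
  H₂: 329 − 1(312.2) = 16.78
  O₂: 317 − 0.5(312.2) = 160.9
  N₂: 1192 (inert)
  H₂O: 0 + 1(312.2) = 312.2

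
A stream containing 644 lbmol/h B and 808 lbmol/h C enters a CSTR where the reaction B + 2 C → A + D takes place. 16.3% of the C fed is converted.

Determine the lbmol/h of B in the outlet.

578 lbmol/h

C reacted = 0.163 × 808 = 131.7 lbmol/h; ν_C = −2, so ξ = 131.7/2 = 65.85 lbmol/h.
Outlet amounts (n = n₀ + ν ξ):
  B: 644 − 1(65.85) = 578.1
  C: 808 − 2(65.85) = 676.3
  A: 0 + 1(65.85) = 65.85
  D: 0 + 1(65.85) = 65.85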